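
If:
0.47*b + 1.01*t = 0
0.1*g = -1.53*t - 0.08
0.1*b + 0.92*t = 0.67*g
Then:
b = 0.11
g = -0.05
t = -0.05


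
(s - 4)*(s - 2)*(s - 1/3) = s^3 - 19*s^2/3 + 10*s - 8/3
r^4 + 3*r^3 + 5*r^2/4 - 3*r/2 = r*(r - 1/2)*(r + 3/2)*(r + 2)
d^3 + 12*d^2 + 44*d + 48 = (d + 2)*(d + 4)*(d + 6)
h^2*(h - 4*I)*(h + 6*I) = h^4 + 2*I*h^3 + 24*h^2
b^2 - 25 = (b - 5)*(b + 5)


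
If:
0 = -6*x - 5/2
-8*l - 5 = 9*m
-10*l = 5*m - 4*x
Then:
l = 1/5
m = -11/15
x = -5/12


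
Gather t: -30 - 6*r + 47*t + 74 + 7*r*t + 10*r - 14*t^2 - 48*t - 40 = 4*r - 14*t^2 + t*(7*r - 1) + 4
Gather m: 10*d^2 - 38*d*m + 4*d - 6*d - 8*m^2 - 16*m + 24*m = 10*d^2 - 2*d - 8*m^2 + m*(8 - 38*d)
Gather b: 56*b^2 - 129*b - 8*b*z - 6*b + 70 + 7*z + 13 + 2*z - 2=56*b^2 + b*(-8*z - 135) + 9*z + 81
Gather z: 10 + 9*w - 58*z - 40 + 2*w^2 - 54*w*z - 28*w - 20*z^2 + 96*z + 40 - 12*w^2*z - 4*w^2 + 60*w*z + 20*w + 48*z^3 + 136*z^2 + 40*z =-2*w^2 + w + 48*z^3 + 116*z^2 + z*(-12*w^2 + 6*w + 78) + 10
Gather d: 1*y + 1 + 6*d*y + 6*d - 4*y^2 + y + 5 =d*(6*y + 6) - 4*y^2 + 2*y + 6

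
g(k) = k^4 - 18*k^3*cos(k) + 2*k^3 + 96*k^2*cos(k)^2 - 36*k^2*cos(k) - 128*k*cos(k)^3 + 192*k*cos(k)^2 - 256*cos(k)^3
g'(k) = 18*k^3*sin(k) + 4*k^3 - 192*k^2*sin(k)*cos(k) + 36*k^2*sin(k) - 54*k^2*cos(k) + 6*k^2 + 384*k*sin(k)*cos(k)^2 - 384*k*sin(k)*cos(k) + 192*k*cos(k)^2 - 72*k*cos(k) + 768*sin(k)*cos(k)^2 - 128*cos(k)^3 + 192*cos(k)^2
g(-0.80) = -106.92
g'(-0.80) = -269.29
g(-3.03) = 25.99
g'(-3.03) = -43.46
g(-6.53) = 7831.89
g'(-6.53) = -1155.30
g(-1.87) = -0.04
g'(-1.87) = 0.75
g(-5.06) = 1064.81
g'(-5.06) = -3213.23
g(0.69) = -68.87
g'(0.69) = 311.14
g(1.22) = 4.01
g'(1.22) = -21.74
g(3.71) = 3365.69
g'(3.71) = -1587.68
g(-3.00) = 24.69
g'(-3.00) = -43.36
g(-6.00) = 5930.11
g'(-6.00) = -5454.32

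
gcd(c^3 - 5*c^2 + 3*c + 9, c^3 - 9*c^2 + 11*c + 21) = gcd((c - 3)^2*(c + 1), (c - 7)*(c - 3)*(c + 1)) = c^2 - 2*c - 3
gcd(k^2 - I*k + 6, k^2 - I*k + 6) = k^2 - I*k + 6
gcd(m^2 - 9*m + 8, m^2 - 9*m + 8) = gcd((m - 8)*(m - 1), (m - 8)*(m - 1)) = m^2 - 9*m + 8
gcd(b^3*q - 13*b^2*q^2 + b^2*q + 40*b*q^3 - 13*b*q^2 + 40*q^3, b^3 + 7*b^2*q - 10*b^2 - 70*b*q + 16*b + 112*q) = 1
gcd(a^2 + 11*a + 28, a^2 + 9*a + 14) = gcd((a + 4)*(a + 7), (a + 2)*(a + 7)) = a + 7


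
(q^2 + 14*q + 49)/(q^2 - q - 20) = (q^2 + 14*q + 49)/(q^2 - q - 20)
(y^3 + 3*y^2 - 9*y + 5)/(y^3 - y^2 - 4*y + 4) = (y^2 + 4*y - 5)/(y^2 - 4)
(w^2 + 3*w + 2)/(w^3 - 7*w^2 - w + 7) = (w + 2)/(w^2 - 8*w + 7)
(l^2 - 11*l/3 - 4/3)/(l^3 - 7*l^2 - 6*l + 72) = (l + 1/3)/(l^2 - 3*l - 18)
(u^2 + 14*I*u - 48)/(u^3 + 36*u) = (u + 8*I)/(u*(u - 6*I))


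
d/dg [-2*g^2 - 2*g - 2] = -4*g - 2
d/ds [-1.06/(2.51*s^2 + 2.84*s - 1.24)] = (5.3212*s + 3.0104)/(2.51*s^2 + 2.84*s - 1.24)^2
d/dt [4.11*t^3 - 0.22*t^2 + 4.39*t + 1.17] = 12.33*t^2 - 0.44*t + 4.39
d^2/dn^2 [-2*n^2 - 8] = -4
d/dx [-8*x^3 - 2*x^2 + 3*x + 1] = -24*x^2 - 4*x + 3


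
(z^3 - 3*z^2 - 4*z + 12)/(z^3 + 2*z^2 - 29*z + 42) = (z + 2)/(z + 7)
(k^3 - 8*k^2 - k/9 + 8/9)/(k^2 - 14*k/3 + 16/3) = (9*k^3 - 72*k^2 - k + 8)/(3*(3*k^2 - 14*k + 16))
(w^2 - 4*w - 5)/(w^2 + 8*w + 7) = (w - 5)/(w + 7)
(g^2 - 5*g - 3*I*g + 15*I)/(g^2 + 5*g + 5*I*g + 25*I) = (g^2 - g*(5 + 3*I) + 15*I)/(g^2 + 5*g*(1 + I) + 25*I)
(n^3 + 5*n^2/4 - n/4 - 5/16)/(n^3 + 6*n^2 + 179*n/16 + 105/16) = (4*n^2 - 1)/(4*n^2 + 19*n + 21)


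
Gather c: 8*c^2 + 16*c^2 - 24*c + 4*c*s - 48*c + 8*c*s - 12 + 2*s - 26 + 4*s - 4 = 24*c^2 + c*(12*s - 72) + 6*s - 42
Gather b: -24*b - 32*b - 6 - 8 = -56*b - 14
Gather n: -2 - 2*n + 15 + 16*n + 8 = 14*n + 21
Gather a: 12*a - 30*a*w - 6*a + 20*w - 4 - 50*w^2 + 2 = a*(6 - 30*w) - 50*w^2 + 20*w - 2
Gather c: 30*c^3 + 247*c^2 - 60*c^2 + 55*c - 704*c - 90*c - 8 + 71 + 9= 30*c^3 + 187*c^2 - 739*c + 72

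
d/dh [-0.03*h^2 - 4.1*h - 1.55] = -0.06*h - 4.1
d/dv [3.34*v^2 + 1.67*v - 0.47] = 6.68*v + 1.67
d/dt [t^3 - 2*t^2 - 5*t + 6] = 3*t^2 - 4*t - 5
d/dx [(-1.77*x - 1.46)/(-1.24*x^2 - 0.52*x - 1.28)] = (-2.1948*x^2 - 3.6208*x + 1.5064)/(1.5376*x^4 + 1.2896*x^3 + 3.4448*x^2 + 1.3312*x + 1.6384)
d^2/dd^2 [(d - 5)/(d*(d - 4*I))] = 2*(d^3 - 15*d^2 + 60*I*d + 80)/(d^3*(d^3 - 12*I*d^2 - 48*d + 64*I))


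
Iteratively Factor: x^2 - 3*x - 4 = (x - 4)*(x + 1)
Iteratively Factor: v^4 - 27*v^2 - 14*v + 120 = (v - 2)*(v^3 + 2*v^2 - 23*v - 60) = (v - 5)*(v - 2)*(v^2 + 7*v + 12) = (v - 5)*(v - 2)*(v + 4)*(v + 3)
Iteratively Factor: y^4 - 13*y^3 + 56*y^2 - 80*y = (y)*(y^3 - 13*y^2 + 56*y - 80) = y*(y - 5)*(y^2 - 8*y + 16) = y*(y - 5)*(y - 4)*(y - 4)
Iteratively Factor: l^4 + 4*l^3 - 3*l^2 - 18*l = (l + 3)*(l^3 + l^2 - 6*l) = l*(l + 3)*(l^2 + l - 6) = l*(l + 3)^2*(l - 2)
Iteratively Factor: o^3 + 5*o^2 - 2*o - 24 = (o + 4)*(o^2 + o - 6) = (o - 2)*(o + 4)*(o + 3)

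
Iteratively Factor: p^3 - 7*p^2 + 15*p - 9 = (p - 3)*(p^2 - 4*p + 3) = (p - 3)*(p - 1)*(p - 3)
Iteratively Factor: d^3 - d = (d - 1)*(d^2 + d) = (d - 1)*(d + 1)*(d)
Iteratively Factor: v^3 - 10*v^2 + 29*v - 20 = (v - 1)*(v^2 - 9*v + 20) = (v - 4)*(v - 1)*(v - 5)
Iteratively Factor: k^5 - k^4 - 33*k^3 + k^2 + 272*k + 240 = (k - 5)*(k^4 + 4*k^3 - 13*k^2 - 64*k - 48) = (k - 5)*(k + 4)*(k^3 - 13*k - 12) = (k - 5)*(k + 3)*(k + 4)*(k^2 - 3*k - 4) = (k - 5)*(k - 4)*(k + 3)*(k + 4)*(k + 1)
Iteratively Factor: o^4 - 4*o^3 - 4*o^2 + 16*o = (o - 2)*(o^3 - 2*o^2 - 8*o) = (o - 2)*(o + 2)*(o^2 - 4*o) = o*(o - 2)*(o + 2)*(o - 4)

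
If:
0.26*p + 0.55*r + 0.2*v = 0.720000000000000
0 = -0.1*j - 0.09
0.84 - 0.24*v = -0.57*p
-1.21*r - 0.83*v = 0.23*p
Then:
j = -0.90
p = -5.05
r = 6.78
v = -8.49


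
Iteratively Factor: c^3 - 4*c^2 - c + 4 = (c + 1)*(c^2 - 5*c + 4) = (c - 1)*(c + 1)*(c - 4)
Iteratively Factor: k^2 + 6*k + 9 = (k + 3)*(k + 3)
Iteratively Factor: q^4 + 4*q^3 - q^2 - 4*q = (q - 1)*(q^3 + 5*q^2 + 4*q) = q*(q - 1)*(q^2 + 5*q + 4) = q*(q - 1)*(q + 1)*(q + 4)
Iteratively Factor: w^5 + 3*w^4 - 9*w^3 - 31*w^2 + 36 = (w + 2)*(w^4 + w^3 - 11*w^2 - 9*w + 18) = (w - 1)*(w + 2)*(w^3 + 2*w^2 - 9*w - 18) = (w - 3)*(w - 1)*(w + 2)*(w^2 + 5*w + 6) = (w - 3)*(w - 1)*(w + 2)^2*(w + 3)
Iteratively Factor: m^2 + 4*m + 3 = (m + 3)*(m + 1)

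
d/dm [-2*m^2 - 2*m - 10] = -4*m - 2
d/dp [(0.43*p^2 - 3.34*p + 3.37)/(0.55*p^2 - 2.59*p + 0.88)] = (0.7233*p^2 - 2.9502*p + 5.7891)/(0.3025*p^4 - 2.849*p^3 + 7.6761*p^2 - 4.5584*p + 0.7744)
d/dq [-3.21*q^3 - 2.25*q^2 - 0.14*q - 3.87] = -9.63*q^2 - 4.5*q - 0.14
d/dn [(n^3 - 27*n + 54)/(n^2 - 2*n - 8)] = (n^4 - 4*n^3 + 3*n^2 - 108*n + 324)/(n^4 - 4*n^3 - 12*n^2 + 32*n + 64)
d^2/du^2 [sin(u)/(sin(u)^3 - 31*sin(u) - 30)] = (4*sin(u)^7 + 118*sin(u)^5 + 390*sin(u)^4 - 62*sin(u)^3 - 1290*sin(u)^2 + 900*sin(u) + 1860)/(-sin(u)^3 + 31*sin(u) + 30)^3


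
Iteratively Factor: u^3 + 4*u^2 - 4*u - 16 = (u + 4)*(u^2 - 4) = (u + 2)*(u + 4)*(u - 2)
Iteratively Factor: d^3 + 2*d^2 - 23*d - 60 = (d + 4)*(d^2 - 2*d - 15) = (d + 3)*(d + 4)*(d - 5)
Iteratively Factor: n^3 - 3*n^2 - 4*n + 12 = (n + 2)*(n^2 - 5*n + 6) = (n - 3)*(n + 2)*(n - 2)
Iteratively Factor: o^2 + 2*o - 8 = (o + 4)*(o - 2)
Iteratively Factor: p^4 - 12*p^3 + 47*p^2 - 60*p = (p - 3)*(p^3 - 9*p^2 + 20*p) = p*(p - 3)*(p^2 - 9*p + 20) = p*(p - 4)*(p - 3)*(p - 5)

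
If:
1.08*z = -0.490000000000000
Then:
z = -0.45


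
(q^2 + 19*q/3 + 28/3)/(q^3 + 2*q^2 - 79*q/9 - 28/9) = 3*(3*q + 7)/(9*q^2 - 18*q - 7)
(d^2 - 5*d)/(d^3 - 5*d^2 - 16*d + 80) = d/(d^2 - 16)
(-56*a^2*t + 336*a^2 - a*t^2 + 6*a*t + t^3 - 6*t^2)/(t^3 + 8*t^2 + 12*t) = (-56*a^2*t + 336*a^2 - a*t^2 + 6*a*t + t^3 - 6*t^2)/(t*(t^2 + 8*t + 12))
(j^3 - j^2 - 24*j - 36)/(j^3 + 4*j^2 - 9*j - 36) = (j^2 - 4*j - 12)/(j^2 + j - 12)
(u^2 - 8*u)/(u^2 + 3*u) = (u - 8)/(u + 3)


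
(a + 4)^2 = a^2 + 8*a + 16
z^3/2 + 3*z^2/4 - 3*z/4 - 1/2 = (z/2 + 1/4)*(z - 1)*(z + 2)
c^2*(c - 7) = c^3 - 7*c^2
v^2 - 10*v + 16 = (v - 8)*(v - 2)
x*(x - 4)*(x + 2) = x^3 - 2*x^2 - 8*x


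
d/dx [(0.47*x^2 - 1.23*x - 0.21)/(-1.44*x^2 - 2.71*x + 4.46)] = (-3.0449*x^2 + 3.5876*x - 6.0549)/(2.0736*x^4 + 7.8048*x^3 - 5.5007*x^2 - 24.1732*x + 19.8916)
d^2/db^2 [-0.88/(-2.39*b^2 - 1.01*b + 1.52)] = (-10.053296*b^2 - 4.248464*b + 0.88*(4.78*b + 1.01)*(9.56*b + 2.02) + 6.393728)/(2.39*b^2 + 1.01*b - 1.52)^3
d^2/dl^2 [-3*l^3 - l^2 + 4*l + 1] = -18*l - 2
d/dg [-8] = 0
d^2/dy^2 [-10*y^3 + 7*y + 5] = -60*y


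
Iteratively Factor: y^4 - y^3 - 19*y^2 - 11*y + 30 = (y + 3)*(y^3 - 4*y^2 - 7*y + 10) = (y + 2)*(y + 3)*(y^2 - 6*y + 5) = (y - 1)*(y + 2)*(y + 3)*(y - 5)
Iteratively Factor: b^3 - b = (b - 1)*(b^2 + b) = (b - 1)*(b + 1)*(b)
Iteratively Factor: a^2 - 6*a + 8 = (a - 4)*(a - 2)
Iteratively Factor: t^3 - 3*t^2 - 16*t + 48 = (t + 4)*(t^2 - 7*t + 12) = (t - 4)*(t + 4)*(t - 3)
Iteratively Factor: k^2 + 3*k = (k)*(k + 3)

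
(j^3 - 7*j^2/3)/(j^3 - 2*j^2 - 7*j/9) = 3*j/(3*j + 1)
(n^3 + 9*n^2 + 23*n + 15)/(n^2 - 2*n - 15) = (n^2 + 6*n + 5)/(n - 5)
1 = 1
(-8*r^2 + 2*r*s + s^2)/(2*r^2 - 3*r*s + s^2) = (-4*r - s)/(r - s)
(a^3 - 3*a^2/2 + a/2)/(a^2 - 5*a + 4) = a*(2*a - 1)/(2*(a - 4))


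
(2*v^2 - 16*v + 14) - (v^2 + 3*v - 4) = v^2 - 19*v + 18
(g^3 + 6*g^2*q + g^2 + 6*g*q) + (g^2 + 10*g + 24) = g^3 + 6*g^2*q + 2*g^2 + 6*g*q + 10*g + 24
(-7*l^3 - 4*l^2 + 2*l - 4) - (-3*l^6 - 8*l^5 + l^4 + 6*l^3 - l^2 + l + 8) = 3*l^6 + 8*l^5 - l^4 - 13*l^3 - 3*l^2 + l - 12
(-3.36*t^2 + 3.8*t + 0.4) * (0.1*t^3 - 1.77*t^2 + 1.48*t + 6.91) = -0.336*t^5 + 6.3272*t^4 - 11.6588*t^3 - 18.3016*t^2 + 26.85*t + 2.764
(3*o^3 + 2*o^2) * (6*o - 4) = 18*o^4 - 8*o^2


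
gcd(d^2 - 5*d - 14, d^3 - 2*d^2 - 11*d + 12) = 1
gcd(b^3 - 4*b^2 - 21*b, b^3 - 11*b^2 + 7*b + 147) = b^2 - 4*b - 21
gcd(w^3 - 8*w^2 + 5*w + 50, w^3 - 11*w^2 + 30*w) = w - 5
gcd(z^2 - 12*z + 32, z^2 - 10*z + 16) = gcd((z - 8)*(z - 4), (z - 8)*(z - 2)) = z - 8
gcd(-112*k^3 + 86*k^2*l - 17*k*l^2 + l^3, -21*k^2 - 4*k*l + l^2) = 7*k - l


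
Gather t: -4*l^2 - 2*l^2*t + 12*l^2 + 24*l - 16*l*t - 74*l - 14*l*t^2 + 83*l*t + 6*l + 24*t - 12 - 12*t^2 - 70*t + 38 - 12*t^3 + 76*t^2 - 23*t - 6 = 8*l^2 - 44*l - 12*t^3 + t^2*(64 - 14*l) + t*(-2*l^2 + 67*l - 69) + 20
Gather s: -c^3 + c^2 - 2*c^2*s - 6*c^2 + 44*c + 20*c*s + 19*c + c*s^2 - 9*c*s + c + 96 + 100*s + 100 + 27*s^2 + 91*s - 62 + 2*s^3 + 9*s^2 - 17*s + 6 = -c^3 - 5*c^2 + 64*c + 2*s^3 + s^2*(c + 36) + s*(-2*c^2 + 11*c + 174) + 140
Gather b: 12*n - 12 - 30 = 12*n - 42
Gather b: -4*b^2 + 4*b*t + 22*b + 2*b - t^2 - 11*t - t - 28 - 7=-4*b^2 + b*(4*t + 24) - t^2 - 12*t - 35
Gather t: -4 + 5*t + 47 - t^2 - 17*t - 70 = -t^2 - 12*t - 27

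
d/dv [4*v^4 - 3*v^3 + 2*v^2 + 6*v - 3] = 16*v^3 - 9*v^2 + 4*v + 6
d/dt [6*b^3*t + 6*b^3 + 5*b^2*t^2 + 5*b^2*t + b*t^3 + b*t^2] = b*(6*b^2 + 10*b*t + 5*b + 3*t^2 + 2*t)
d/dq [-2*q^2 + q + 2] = 1 - 4*q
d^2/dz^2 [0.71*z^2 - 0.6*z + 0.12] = 1.42000000000000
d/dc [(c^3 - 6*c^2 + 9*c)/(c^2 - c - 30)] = (c^4 - 2*c^3 - 93*c^2 + 360*c - 270)/(c^4 - 2*c^3 - 59*c^2 + 60*c + 900)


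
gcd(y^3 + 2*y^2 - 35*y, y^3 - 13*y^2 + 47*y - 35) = y - 5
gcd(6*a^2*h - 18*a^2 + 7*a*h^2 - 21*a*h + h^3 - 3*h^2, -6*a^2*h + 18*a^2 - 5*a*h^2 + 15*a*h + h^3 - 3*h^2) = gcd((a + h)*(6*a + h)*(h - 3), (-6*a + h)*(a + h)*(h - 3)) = a*h - 3*a + h^2 - 3*h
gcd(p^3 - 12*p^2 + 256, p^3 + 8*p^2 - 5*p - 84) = p + 4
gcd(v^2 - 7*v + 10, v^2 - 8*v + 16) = 1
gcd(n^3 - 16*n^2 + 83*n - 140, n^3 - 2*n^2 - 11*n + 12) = n - 4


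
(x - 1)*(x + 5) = x^2 + 4*x - 5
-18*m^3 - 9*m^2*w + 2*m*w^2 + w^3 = (-3*m + w)*(2*m + w)*(3*m + w)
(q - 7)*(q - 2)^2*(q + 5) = q^4 - 6*q^3 - 23*q^2 + 132*q - 140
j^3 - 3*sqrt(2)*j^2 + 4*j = j*(j - 2*sqrt(2))*(j - sqrt(2))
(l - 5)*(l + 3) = l^2 - 2*l - 15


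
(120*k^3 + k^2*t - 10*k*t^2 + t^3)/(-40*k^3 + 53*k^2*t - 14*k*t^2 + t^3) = (3*k + t)/(-k + t)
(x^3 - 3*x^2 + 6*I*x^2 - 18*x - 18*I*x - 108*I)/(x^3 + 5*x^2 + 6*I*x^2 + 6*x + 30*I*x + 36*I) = (x - 6)/(x + 2)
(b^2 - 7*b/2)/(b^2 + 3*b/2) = (2*b - 7)/(2*b + 3)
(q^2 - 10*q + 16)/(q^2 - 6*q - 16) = (q - 2)/(q + 2)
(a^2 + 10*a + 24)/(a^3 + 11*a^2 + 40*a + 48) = (a + 6)/(a^2 + 7*a + 12)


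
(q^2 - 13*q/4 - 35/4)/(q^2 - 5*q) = (q + 7/4)/q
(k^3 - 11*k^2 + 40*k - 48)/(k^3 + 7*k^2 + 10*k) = (k^3 - 11*k^2 + 40*k - 48)/(k*(k^2 + 7*k + 10))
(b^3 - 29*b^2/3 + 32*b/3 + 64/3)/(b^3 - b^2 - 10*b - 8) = (3*b^2 - 32*b + 64)/(3*(b^2 - 2*b - 8))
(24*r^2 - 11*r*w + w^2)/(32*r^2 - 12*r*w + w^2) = (3*r - w)/(4*r - w)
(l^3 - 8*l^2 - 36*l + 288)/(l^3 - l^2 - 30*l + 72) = (l^2 - 14*l + 48)/(l^2 - 7*l + 12)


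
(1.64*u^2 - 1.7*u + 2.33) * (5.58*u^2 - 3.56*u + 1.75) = 9.1512*u^4 - 15.3244*u^3 + 21.9234*u^2 - 11.2698*u + 4.0775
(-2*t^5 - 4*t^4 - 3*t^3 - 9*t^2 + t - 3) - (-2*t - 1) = -2*t^5 - 4*t^4 - 3*t^3 - 9*t^2 + 3*t - 2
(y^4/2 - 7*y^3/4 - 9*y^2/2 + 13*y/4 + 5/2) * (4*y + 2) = 2*y^5 - 6*y^4 - 43*y^3/2 + 4*y^2 + 33*y/2 + 5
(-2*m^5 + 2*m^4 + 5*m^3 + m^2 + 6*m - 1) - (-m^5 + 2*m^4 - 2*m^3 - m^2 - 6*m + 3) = -m^5 + 7*m^3 + 2*m^2 + 12*m - 4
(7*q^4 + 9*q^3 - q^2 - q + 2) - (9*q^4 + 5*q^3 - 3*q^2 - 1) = -2*q^4 + 4*q^3 + 2*q^2 - q + 3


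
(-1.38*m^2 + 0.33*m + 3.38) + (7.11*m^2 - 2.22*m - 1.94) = 5.73*m^2 - 1.89*m + 1.44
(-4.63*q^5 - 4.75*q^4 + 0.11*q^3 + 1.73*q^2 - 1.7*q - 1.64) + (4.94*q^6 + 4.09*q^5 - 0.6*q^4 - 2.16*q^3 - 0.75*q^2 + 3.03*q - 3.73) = 4.94*q^6 - 0.54*q^5 - 5.35*q^4 - 2.05*q^3 + 0.98*q^2 + 1.33*q - 5.37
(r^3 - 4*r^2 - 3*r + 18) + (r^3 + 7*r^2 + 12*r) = 2*r^3 + 3*r^2 + 9*r + 18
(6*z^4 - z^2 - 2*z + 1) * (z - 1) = 6*z^5 - 6*z^4 - z^3 - z^2 + 3*z - 1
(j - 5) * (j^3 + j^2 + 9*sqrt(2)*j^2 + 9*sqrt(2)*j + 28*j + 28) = j^4 - 4*j^3 + 9*sqrt(2)*j^3 - 36*sqrt(2)*j^2 + 23*j^2 - 112*j - 45*sqrt(2)*j - 140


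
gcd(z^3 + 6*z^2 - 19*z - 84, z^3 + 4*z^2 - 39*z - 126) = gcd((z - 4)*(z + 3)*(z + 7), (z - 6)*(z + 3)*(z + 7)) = z^2 + 10*z + 21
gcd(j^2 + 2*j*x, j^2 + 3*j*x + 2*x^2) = j + 2*x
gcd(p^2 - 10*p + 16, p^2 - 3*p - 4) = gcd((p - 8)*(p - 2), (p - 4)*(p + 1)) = 1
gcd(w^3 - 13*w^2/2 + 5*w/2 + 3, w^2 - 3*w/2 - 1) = w + 1/2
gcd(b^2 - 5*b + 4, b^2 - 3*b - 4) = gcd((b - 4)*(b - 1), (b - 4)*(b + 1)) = b - 4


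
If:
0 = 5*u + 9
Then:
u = -9/5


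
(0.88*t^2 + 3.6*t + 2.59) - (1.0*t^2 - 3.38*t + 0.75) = -0.12*t^2 + 6.98*t + 1.84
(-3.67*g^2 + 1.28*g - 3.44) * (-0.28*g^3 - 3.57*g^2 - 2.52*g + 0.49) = 1.0276*g^5 + 12.7435*g^4 + 5.642*g^3 + 7.2569*g^2 + 9.296*g - 1.6856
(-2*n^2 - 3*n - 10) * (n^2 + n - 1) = -2*n^4 - 5*n^3 - 11*n^2 - 7*n + 10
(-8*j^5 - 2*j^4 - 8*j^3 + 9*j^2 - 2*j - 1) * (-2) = 16*j^5 + 4*j^4 + 16*j^3 - 18*j^2 + 4*j + 2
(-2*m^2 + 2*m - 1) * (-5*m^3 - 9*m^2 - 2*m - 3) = 10*m^5 + 8*m^4 - 9*m^3 + 11*m^2 - 4*m + 3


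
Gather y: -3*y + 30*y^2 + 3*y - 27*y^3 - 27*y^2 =-27*y^3 + 3*y^2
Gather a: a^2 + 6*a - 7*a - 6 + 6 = a^2 - a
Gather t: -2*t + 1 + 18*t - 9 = 16*t - 8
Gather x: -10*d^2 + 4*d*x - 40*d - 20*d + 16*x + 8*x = -10*d^2 - 60*d + x*(4*d + 24)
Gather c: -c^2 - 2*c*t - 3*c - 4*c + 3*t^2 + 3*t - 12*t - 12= -c^2 + c*(-2*t - 7) + 3*t^2 - 9*t - 12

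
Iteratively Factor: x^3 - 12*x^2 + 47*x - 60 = (x - 3)*(x^2 - 9*x + 20) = (x - 5)*(x - 3)*(x - 4)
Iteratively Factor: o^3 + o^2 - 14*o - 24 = (o - 4)*(o^2 + 5*o + 6) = (o - 4)*(o + 3)*(o + 2)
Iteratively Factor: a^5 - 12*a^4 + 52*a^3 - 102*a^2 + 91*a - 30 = (a - 1)*(a^4 - 11*a^3 + 41*a^2 - 61*a + 30) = (a - 3)*(a - 1)*(a^3 - 8*a^2 + 17*a - 10) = (a - 3)*(a - 1)^2*(a^2 - 7*a + 10) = (a - 5)*(a - 3)*(a - 1)^2*(a - 2)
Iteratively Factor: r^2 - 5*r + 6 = (r - 3)*(r - 2)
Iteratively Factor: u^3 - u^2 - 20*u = (u - 5)*(u^2 + 4*u) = (u - 5)*(u + 4)*(u)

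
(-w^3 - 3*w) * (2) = -2*w^3 - 6*w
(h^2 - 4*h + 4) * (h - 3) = h^3 - 7*h^2 + 16*h - 12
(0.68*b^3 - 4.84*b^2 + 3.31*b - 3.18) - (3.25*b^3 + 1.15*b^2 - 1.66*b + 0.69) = -2.57*b^3 - 5.99*b^2 + 4.97*b - 3.87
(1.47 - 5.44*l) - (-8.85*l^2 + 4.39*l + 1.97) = 8.85*l^2 - 9.83*l - 0.5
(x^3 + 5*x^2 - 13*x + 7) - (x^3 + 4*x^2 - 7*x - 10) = x^2 - 6*x + 17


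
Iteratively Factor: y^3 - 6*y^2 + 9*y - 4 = (y - 1)*(y^2 - 5*y + 4) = (y - 4)*(y - 1)*(y - 1)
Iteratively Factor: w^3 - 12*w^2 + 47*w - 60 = (w - 3)*(w^2 - 9*w + 20) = (w - 5)*(w - 3)*(w - 4)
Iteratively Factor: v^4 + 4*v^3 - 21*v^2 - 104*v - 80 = (v + 1)*(v^3 + 3*v^2 - 24*v - 80) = (v + 1)*(v + 4)*(v^2 - v - 20) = (v + 1)*(v + 4)^2*(v - 5)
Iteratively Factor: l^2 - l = (l - 1)*(l)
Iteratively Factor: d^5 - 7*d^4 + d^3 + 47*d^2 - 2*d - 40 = (d - 5)*(d^4 - 2*d^3 - 9*d^2 + 2*d + 8) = (d - 5)*(d - 4)*(d^3 + 2*d^2 - d - 2) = (d - 5)*(d - 4)*(d - 1)*(d^2 + 3*d + 2) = (d - 5)*(d - 4)*(d - 1)*(d + 1)*(d + 2)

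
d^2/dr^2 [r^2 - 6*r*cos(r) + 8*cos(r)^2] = 6*r*cos(r) + 32*sin(r)^2 + 12*sin(r) - 14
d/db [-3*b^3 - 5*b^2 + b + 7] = -9*b^2 - 10*b + 1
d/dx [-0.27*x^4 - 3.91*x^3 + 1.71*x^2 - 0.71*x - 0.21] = -1.08*x^3 - 11.73*x^2 + 3.42*x - 0.71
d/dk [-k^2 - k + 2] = -2*k - 1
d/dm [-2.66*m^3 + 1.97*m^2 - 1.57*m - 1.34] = -7.98*m^2 + 3.94*m - 1.57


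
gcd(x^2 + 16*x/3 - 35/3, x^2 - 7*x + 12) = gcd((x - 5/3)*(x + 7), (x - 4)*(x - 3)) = 1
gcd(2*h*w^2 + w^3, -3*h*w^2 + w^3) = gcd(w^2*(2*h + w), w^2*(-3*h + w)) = w^2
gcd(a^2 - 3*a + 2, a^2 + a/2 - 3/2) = a - 1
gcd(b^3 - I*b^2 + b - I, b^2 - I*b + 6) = 1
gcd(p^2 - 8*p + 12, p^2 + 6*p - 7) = 1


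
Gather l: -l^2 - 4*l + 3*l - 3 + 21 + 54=-l^2 - l + 72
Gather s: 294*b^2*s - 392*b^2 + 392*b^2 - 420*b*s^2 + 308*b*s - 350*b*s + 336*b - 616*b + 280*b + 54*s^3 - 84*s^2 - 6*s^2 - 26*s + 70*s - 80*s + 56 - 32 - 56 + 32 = 54*s^3 + s^2*(-420*b - 90) + s*(294*b^2 - 42*b - 36)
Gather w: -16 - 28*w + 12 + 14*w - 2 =-14*w - 6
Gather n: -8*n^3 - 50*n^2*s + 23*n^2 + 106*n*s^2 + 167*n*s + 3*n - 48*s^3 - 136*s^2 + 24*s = -8*n^3 + n^2*(23 - 50*s) + n*(106*s^2 + 167*s + 3) - 48*s^3 - 136*s^2 + 24*s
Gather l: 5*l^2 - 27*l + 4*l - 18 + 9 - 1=5*l^2 - 23*l - 10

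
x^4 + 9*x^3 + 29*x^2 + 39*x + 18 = (x + 1)*(x + 2)*(x + 3)^2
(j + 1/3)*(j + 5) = j^2 + 16*j/3 + 5/3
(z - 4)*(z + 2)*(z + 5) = z^3 + 3*z^2 - 18*z - 40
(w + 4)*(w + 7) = w^2 + 11*w + 28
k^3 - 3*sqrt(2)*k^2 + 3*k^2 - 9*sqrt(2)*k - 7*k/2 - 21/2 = (k + 3)*(k - 7*sqrt(2)/2)*(k + sqrt(2)/2)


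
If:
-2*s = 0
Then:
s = 0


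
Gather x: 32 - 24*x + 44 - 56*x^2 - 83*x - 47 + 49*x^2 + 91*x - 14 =-7*x^2 - 16*x + 15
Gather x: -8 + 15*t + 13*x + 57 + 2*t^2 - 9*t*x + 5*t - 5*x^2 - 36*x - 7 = 2*t^2 + 20*t - 5*x^2 + x*(-9*t - 23) + 42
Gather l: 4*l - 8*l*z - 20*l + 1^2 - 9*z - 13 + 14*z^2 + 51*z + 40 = l*(-8*z - 16) + 14*z^2 + 42*z + 28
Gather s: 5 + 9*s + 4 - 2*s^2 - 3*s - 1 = -2*s^2 + 6*s + 8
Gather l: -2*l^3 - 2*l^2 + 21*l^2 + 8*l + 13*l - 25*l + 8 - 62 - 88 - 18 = -2*l^3 + 19*l^2 - 4*l - 160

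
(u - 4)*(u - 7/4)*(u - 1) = u^3 - 27*u^2/4 + 51*u/4 - 7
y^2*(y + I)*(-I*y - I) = -I*y^4 + y^3 - I*y^3 + y^2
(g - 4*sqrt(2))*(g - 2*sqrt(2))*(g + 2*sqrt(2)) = g^3 - 4*sqrt(2)*g^2 - 8*g + 32*sqrt(2)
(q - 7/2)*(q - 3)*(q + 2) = q^3 - 9*q^2/2 - 5*q/2 + 21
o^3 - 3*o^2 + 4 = (o - 2)^2*(o + 1)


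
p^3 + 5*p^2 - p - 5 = (p - 1)*(p + 1)*(p + 5)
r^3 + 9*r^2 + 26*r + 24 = (r + 2)*(r + 3)*(r + 4)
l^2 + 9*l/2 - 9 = (l - 3/2)*(l + 6)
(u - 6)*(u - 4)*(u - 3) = u^3 - 13*u^2 + 54*u - 72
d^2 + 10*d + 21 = (d + 3)*(d + 7)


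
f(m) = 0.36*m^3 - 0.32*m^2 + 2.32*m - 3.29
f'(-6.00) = 45.04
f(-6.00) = -106.49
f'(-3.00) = 13.96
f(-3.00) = -22.85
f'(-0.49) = 2.89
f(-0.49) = -4.55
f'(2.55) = 7.71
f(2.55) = 6.51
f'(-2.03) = 8.07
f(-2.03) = -12.33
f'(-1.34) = 5.12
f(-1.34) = -7.84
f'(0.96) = 2.70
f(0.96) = -1.04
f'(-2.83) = 12.78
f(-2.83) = -20.58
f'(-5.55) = 39.14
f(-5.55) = -87.57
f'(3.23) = 11.52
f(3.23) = 13.00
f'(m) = 1.08*m^2 - 0.64*m + 2.32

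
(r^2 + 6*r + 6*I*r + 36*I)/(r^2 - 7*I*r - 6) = (r^2 + 6*r*(1 + I) + 36*I)/(r^2 - 7*I*r - 6)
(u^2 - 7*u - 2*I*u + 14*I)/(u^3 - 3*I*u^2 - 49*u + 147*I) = (u - 2*I)/(u^2 + u*(7 - 3*I) - 21*I)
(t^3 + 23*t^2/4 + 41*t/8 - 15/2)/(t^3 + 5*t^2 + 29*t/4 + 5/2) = (4*t^2 + 13*t - 12)/(2*(2*t^2 + 5*t + 2))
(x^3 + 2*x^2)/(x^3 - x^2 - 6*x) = x/(x - 3)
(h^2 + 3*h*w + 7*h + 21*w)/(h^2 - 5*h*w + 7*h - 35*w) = (-h - 3*w)/(-h + 5*w)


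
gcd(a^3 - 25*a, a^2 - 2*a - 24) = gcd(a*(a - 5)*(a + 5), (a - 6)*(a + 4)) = 1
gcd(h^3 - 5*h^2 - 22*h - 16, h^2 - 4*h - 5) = h + 1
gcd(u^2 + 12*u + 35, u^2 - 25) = u + 5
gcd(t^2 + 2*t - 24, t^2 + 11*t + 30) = t + 6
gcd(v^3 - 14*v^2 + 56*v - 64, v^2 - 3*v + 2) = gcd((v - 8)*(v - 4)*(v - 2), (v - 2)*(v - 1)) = v - 2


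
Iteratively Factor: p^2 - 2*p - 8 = (p - 4)*(p + 2)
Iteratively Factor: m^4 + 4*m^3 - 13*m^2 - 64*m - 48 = (m + 3)*(m^3 + m^2 - 16*m - 16) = (m - 4)*(m + 3)*(m^2 + 5*m + 4) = (m - 4)*(m + 1)*(m + 3)*(m + 4)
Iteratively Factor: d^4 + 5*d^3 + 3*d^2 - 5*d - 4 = (d + 1)*(d^3 + 4*d^2 - d - 4) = (d + 1)*(d + 4)*(d^2 - 1) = (d - 1)*(d + 1)*(d + 4)*(d + 1)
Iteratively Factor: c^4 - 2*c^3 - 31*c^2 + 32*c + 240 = (c - 4)*(c^3 + 2*c^2 - 23*c - 60) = (c - 4)*(c + 3)*(c^2 - c - 20) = (c - 5)*(c - 4)*(c + 3)*(c + 4)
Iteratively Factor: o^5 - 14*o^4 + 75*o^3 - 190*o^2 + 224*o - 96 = (o - 4)*(o^4 - 10*o^3 + 35*o^2 - 50*o + 24) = (o - 4)*(o - 2)*(o^3 - 8*o^2 + 19*o - 12) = (o - 4)^2*(o - 2)*(o^2 - 4*o + 3) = (o - 4)^2*(o - 3)*(o - 2)*(o - 1)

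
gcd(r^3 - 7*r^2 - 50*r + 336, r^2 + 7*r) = r + 7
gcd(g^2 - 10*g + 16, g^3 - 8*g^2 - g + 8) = g - 8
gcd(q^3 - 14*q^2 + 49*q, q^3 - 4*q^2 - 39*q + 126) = q - 7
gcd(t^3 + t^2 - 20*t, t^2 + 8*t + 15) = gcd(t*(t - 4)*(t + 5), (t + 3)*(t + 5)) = t + 5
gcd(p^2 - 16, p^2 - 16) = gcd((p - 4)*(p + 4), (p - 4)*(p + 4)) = p^2 - 16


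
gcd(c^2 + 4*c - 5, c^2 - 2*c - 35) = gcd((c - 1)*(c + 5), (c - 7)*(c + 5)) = c + 5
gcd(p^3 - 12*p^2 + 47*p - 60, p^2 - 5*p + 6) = p - 3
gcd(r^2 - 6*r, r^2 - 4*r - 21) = 1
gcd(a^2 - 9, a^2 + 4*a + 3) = a + 3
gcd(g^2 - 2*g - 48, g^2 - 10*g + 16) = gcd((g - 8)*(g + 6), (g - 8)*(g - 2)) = g - 8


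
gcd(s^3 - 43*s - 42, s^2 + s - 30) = s + 6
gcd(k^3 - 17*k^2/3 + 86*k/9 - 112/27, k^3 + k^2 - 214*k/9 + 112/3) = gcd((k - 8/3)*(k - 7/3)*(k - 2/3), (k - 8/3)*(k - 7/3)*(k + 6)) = k^2 - 5*k + 56/9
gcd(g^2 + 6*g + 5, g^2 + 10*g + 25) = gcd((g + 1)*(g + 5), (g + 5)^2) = g + 5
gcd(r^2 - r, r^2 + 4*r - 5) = r - 1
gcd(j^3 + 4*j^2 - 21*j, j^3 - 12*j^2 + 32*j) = j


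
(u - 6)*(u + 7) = u^2 + u - 42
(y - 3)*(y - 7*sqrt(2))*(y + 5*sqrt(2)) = y^3 - 3*y^2 - 2*sqrt(2)*y^2 - 70*y + 6*sqrt(2)*y + 210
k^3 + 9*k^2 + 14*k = k*(k + 2)*(k + 7)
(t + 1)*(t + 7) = t^2 + 8*t + 7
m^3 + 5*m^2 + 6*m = m*(m + 2)*(m + 3)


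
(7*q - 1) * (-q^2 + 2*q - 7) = -7*q^3 + 15*q^2 - 51*q + 7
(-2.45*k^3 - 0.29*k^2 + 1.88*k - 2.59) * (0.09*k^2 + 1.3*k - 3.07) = -0.2205*k^5 - 3.2111*k^4 + 7.3137*k^3 + 3.1012*k^2 - 9.1386*k + 7.9513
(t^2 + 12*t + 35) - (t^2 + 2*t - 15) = 10*t + 50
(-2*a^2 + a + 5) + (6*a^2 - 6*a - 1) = 4*a^2 - 5*a + 4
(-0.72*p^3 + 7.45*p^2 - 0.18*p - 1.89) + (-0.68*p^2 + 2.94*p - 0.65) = -0.72*p^3 + 6.77*p^2 + 2.76*p - 2.54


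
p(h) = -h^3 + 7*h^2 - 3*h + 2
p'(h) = -3*h^2 + 14*h - 3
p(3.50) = 34.38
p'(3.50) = 9.25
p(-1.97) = 42.72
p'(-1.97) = -42.22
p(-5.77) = 444.46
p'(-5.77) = -183.66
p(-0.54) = 5.82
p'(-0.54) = -11.43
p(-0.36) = 4.03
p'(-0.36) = -8.43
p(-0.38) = 4.21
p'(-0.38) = -8.75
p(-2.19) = 52.65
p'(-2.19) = -48.05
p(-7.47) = 831.85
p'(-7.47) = -274.98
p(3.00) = 29.00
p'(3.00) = 12.00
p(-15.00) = 4997.00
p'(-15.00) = -888.00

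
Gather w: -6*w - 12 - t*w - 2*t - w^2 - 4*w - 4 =-2*t - w^2 + w*(-t - 10) - 16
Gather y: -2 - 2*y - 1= -2*y - 3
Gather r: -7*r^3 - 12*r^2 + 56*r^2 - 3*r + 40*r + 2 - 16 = -7*r^3 + 44*r^2 + 37*r - 14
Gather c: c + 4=c + 4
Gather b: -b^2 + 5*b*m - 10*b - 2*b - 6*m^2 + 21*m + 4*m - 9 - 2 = -b^2 + b*(5*m - 12) - 6*m^2 + 25*m - 11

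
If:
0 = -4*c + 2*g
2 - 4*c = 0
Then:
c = 1/2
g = 1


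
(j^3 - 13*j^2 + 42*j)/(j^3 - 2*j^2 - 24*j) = (j - 7)/(j + 4)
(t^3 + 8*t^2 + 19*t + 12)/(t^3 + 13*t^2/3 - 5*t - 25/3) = 3*(t^2 + 7*t + 12)/(3*t^2 + 10*t - 25)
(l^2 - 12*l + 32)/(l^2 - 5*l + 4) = (l - 8)/(l - 1)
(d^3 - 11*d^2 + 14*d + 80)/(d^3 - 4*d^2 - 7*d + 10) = (d - 8)/(d - 1)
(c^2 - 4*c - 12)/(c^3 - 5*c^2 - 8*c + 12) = 1/(c - 1)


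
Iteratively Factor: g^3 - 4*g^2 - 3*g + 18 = (g - 3)*(g^2 - g - 6) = (g - 3)^2*(g + 2)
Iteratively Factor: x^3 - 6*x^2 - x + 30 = (x - 3)*(x^2 - 3*x - 10) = (x - 3)*(x + 2)*(x - 5)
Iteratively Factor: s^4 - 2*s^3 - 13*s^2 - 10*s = (s + 2)*(s^3 - 4*s^2 - 5*s) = s*(s + 2)*(s^2 - 4*s - 5) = s*(s + 1)*(s + 2)*(s - 5)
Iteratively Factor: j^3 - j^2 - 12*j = (j - 4)*(j^2 + 3*j) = (j - 4)*(j + 3)*(j)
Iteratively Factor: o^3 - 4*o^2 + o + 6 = (o - 2)*(o^2 - 2*o - 3) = (o - 3)*(o - 2)*(o + 1)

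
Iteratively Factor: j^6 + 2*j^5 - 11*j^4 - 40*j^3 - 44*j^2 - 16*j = (j + 2)*(j^5 - 11*j^3 - 18*j^2 - 8*j) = (j - 4)*(j + 2)*(j^4 + 4*j^3 + 5*j^2 + 2*j) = (j - 4)*(j + 1)*(j + 2)*(j^3 + 3*j^2 + 2*j) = (j - 4)*(j + 1)^2*(j + 2)*(j^2 + 2*j) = (j - 4)*(j + 1)^2*(j + 2)^2*(j)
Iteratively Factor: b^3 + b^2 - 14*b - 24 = (b + 3)*(b^2 - 2*b - 8) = (b - 4)*(b + 3)*(b + 2)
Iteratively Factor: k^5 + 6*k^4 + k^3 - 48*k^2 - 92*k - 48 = (k + 2)*(k^4 + 4*k^3 - 7*k^2 - 34*k - 24) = (k + 2)^2*(k^3 + 2*k^2 - 11*k - 12) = (k + 2)^2*(k + 4)*(k^2 - 2*k - 3) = (k - 3)*(k + 2)^2*(k + 4)*(k + 1)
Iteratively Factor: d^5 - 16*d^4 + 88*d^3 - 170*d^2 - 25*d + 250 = (d - 5)*(d^4 - 11*d^3 + 33*d^2 - 5*d - 50) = (d - 5)*(d + 1)*(d^3 - 12*d^2 + 45*d - 50) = (d - 5)*(d - 2)*(d + 1)*(d^2 - 10*d + 25) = (d - 5)^2*(d - 2)*(d + 1)*(d - 5)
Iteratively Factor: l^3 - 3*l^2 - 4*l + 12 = (l - 3)*(l^2 - 4) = (l - 3)*(l + 2)*(l - 2)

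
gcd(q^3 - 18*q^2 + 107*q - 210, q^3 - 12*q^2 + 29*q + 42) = q^2 - 13*q + 42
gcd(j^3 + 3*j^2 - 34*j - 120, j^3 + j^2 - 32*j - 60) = j^2 - j - 30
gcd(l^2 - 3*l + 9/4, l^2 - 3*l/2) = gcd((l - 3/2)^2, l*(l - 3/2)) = l - 3/2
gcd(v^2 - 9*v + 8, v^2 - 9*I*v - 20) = 1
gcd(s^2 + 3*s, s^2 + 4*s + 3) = s + 3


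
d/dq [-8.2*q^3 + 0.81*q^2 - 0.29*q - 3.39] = -24.6*q^2 + 1.62*q - 0.29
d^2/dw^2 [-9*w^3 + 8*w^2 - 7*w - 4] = 16 - 54*w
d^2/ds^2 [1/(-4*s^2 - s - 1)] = 2*(16*s^2 + 4*s - (8*s + 1)^2 + 4)/(4*s^2 + s + 1)^3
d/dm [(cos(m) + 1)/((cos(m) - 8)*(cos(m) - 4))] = (cos(m)^2 + 2*cos(m) - 44)*sin(m)/((cos(m) - 8)^2*(cos(m) - 4)^2)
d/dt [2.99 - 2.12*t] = -2.12000000000000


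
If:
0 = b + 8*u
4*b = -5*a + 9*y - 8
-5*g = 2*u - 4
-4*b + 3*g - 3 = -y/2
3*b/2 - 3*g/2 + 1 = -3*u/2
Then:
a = 1322/495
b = 16/99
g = 80/99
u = -2/99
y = 22/9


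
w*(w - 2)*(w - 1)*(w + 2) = w^4 - w^3 - 4*w^2 + 4*w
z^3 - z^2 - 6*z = z*(z - 3)*(z + 2)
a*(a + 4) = a^2 + 4*a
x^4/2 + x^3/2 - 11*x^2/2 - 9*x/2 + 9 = (x/2 + 1)*(x - 3)*(x - 1)*(x + 3)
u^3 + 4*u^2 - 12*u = u*(u - 2)*(u + 6)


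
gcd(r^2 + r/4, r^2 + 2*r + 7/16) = r + 1/4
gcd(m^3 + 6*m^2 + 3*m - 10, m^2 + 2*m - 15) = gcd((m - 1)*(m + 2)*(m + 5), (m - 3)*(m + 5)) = m + 5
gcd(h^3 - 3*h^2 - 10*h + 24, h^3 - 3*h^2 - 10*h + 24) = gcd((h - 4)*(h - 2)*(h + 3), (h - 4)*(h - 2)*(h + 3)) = h^3 - 3*h^2 - 10*h + 24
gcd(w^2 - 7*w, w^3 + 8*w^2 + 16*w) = w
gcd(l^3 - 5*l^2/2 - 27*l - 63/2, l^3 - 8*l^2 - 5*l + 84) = l^2 - 4*l - 21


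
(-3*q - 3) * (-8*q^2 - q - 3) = 24*q^3 + 27*q^2 + 12*q + 9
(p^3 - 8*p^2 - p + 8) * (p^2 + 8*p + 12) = p^5 - 53*p^3 - 96*p^2 + 52*p + 96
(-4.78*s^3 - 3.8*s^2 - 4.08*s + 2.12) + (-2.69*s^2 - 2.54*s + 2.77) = -4.78*s^3 - 6.49*s^2 - 6.62*s + 4.89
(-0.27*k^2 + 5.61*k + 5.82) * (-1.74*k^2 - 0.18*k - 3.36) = 0.4698*k^4 - 9.7128*k^3 - 10.2294*k^2 - 19.8972*k - 19.5552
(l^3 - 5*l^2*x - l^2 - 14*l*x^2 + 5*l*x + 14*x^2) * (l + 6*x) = l^4 + l^3*x - l^3 - 44*l^2*x^2 - l^2*x - 84*l*x^3 + 44*l*x^2 + 84*x^3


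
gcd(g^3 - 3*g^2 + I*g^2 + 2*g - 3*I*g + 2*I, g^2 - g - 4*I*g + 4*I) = g - 1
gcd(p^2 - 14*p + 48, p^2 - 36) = p - 6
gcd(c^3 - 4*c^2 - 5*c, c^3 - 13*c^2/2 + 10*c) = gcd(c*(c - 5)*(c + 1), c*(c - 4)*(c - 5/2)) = c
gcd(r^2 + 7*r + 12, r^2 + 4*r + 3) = r + 3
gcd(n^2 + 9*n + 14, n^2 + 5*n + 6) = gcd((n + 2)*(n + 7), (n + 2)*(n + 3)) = n + 2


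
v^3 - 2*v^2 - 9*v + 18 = (v - 3)*(v - 2)*(v + 3)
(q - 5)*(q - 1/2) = q^2 - 11*q/2 + 5/2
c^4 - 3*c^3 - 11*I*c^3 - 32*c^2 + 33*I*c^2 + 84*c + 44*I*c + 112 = (c - 4)*(c + 1)*(c - 7*I)*(c - 4*I)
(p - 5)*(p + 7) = p^2 + 2*p - 35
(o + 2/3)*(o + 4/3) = o^2 + 2*o + 8/9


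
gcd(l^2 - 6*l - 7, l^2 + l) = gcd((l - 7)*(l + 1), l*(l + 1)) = l + 1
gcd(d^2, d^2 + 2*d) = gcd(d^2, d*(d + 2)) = d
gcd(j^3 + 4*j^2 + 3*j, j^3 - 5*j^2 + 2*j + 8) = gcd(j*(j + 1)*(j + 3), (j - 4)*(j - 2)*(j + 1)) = j + 1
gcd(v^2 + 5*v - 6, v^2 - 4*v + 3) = v - 1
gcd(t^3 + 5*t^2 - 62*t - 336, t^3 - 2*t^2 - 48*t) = t^2 - 2*t - 48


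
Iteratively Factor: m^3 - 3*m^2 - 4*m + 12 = (m - 3)*(m^2 - 4) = (m - 3)*(m - 2)*(m + 2)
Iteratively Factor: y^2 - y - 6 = (y + 2)*(y - 3)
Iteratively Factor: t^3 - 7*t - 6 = (t + 2)*(t^2 - 2*t - 3) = (t + 1)*(t + 2)*(t - 3)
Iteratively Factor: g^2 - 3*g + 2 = (g - 1)*(g - 2)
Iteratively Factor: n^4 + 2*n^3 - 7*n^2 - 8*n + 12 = (n - 1)*(n^3 + 3*n^2 - 4*n - 12) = (n - 2)*(n - 1)*(n^2 + 5*n + 6) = (n - 2)*(n - 1)*(n + 2)*(n + 3)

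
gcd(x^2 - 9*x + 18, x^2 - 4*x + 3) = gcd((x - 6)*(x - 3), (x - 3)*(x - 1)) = x - 3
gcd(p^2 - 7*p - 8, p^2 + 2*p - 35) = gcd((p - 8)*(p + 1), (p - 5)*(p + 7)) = 1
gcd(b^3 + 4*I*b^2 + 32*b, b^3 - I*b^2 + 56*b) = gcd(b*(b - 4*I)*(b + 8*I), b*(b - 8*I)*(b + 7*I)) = b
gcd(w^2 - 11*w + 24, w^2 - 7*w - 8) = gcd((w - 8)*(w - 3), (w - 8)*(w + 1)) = w - 8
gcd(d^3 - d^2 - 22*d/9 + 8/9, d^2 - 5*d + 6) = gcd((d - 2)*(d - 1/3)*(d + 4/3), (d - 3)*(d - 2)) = d - 2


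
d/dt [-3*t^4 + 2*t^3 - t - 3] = -12*t^3 + 6*t^2 - 1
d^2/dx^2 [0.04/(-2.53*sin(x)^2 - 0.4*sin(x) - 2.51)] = (1.024144*sin(x)^4 + 0.12144*sin(x)^3 - 2.545864*sin(x)^2 - 0.28304*sin(x) + 0.495224)/(2.53*sin(x)^2 + 0.4*sin(x) + 2.51)^3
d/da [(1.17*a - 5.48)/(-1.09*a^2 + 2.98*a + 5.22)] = (1.2753*a^2 - 11.9464*a + 22.4378)/(1.1881*a^4 - 6.4964*a^3 - 2.4992*a^2 + 31.1112*a + 27.2484)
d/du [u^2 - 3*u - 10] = 2*u - 3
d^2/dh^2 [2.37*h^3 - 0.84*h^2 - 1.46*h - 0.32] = 14.22*h - 1.68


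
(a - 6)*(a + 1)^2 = a^3 - 4*a^2 - 11*a - 6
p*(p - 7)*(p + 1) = p^3 - 6*p^2 - 7*p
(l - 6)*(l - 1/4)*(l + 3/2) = l^3 - 19*l^2/4 - 63*l/8 + 9/4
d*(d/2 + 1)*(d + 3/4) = d^3/2 + 11*d^2/8 + 3*d/4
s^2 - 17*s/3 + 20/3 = (s - 4)*(s - 5/3)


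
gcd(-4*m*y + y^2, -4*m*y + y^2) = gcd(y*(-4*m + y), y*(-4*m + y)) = -4*m*y + y^2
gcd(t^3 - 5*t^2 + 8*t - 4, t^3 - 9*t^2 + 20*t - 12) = t^2 - 3*t + 2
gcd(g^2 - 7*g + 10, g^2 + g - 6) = g - 2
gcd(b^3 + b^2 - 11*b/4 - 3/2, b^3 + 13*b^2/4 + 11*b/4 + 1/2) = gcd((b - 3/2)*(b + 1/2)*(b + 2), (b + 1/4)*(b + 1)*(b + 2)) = b + 2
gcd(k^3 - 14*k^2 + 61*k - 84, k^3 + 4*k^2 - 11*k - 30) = k - 3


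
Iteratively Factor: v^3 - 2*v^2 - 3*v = (v)*(v^2 - 2*v - 3) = v*(v - 3)*(v + 1)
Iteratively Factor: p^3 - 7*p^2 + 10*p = (p)*(p^2 - 7*p + 10) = p*(p - 5)*(p - 2)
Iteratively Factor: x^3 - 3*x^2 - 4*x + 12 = (x - 2)*(x^2 - x - 6) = (x - 2)*(x + 2)*(x - 3)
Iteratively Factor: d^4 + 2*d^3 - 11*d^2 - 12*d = (d - 3)*(d^3 + 5*d^2 + 4*d) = d*(d - 3)*(d^2 + 5*d + 4) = d*(d - 3)*(d + 1)*(d + 4)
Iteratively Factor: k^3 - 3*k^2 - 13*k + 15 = (k + 3)*(k^2 - 6*k + 5) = (k - 1)*(k + 3)*(k - 5)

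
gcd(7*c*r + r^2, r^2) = r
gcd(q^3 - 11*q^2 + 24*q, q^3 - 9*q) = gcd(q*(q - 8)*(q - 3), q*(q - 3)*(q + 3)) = q^2 - 3*q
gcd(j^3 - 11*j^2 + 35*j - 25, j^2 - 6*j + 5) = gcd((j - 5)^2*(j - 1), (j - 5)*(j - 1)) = j^2 - 6*j + 5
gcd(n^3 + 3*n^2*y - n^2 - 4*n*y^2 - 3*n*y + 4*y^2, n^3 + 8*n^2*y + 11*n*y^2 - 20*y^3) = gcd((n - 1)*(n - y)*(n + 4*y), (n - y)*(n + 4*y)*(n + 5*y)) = -n^2 - 3*n*y + 4*y^2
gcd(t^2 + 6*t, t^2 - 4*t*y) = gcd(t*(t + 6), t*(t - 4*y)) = t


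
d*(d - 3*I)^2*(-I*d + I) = -I*d^4 - 6*d^3 + I*d^3 + 6*d^2 + 9*I*d^2 - 9*I*d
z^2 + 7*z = z*(z + 7)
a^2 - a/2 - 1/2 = (a - 1)*(a + 1/2)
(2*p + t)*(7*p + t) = 14*p^2 + 9*p*t + t^2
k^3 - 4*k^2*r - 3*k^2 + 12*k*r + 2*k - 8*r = (k - 2)*(k - 1)*(k - 4*r)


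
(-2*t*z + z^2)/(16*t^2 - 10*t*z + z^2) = z/(-8*t + z)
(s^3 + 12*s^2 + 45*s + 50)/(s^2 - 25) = (s^2 + 7*s + 10)/(s - 5)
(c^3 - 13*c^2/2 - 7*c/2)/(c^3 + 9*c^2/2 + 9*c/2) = (2*c^2 - 13*c - 7)/(2*c^2 + 9*c + 9)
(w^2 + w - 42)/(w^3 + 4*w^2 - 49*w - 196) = (w - 6)/(w^2 - 3*w - 28)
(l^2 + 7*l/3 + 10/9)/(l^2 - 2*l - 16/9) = (3*l + 5)/(3*l - 8)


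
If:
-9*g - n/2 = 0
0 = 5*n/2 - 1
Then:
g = -1/45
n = 2/5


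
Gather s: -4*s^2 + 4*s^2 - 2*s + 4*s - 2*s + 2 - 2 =0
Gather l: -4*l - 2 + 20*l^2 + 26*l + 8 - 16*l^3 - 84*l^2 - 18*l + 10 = -16*l^3 - 64*l^2 + 4*l + 16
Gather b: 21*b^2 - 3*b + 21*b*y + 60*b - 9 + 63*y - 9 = 21*b^2 + b*(21*y + 57) + 63*y - 18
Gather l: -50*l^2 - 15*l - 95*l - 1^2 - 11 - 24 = -50*l^2 - 110*l - 36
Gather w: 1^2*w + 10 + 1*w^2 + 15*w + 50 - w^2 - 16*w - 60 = 0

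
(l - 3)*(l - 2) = l^2 - 5*l + 6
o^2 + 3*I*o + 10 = (o - 2*I)*(o + 5*I)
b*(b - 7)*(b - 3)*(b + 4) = b^4 - 6*b^3 - 19*b^2 + 84*b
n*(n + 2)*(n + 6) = n^3 + 8*n^2 + 12*n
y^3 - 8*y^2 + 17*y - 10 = (y - 5)*(y - 2)*(y - 1)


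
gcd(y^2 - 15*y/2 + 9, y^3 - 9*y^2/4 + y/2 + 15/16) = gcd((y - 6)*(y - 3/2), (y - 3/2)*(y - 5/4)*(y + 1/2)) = y - 3/2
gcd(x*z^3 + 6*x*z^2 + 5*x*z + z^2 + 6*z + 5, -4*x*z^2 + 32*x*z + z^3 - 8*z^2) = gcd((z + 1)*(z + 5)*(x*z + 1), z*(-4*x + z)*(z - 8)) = 1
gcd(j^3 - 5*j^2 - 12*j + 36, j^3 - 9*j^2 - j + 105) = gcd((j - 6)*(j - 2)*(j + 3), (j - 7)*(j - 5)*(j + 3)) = j + 3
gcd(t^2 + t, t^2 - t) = t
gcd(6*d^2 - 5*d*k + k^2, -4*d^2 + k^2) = 2*d - k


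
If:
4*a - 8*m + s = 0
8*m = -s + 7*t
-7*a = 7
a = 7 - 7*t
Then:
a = -1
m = 1/4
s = 6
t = 8/7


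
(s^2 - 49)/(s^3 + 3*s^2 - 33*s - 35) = (s - 7)/(s^2 - 4*s - 5)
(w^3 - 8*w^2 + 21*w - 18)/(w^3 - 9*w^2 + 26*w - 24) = (w - 3)/(w - 4)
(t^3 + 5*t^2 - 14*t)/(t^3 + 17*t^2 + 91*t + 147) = t*(t - 2)/(t^2 + 10*t + 21)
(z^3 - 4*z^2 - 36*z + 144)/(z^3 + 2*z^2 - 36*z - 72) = (z - 4)/(z + 2)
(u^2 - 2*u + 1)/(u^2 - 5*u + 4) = (u - 1)/(u - 4)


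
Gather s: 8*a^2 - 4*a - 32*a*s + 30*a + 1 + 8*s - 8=8*a^2 + 26*a + s*(8 - 32*a) - 7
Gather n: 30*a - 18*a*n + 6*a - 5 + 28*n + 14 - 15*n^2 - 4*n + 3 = 36*a - 15*n^2 + n*(24 - 18*a) + 12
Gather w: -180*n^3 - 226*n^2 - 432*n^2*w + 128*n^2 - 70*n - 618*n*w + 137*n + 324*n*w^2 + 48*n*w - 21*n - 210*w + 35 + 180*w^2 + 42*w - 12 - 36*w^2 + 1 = -180*n^3 - 98*n^2 + 46*n + w^2*(324*n + 144) + w*(-432*n^2 - 570*n - 168) + 24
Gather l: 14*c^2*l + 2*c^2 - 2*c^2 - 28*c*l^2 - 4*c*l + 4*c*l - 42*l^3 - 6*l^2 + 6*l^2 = 14*c^2*l - 28*c*l^2 - 42*l^3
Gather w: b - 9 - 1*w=b - w - 9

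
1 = 1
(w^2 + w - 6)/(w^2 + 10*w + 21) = (w - 2)/(w + 7)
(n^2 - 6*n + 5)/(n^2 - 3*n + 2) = (n - 5)/(n - 2)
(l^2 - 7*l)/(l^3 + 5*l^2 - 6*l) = (l - 7)/(l^2 + 5*l - 6)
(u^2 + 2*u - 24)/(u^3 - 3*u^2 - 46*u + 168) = (u + 6)/(u^2 + u - 42)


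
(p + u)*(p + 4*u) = p^2 + 5*p*u + 4*u^2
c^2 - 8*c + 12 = (c - 6)*(c - 2)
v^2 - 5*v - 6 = (v - 6)*(v + 1)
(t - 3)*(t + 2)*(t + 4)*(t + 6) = t^4 + 9*t^3 + 8*t^2 - 84*t - 144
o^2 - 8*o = o*(o - 8)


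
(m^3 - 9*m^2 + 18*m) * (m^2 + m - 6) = m^5 - 8*m^4 + 3*m^3 + 72*m^2 - 108*m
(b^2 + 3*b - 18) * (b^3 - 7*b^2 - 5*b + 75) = b^5 - 4*b^4 - 44*b^3 + 186*b^2 + 315*b - 1350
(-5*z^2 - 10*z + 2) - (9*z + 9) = -5*z^2 - 19*z - 7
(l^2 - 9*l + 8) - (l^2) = 8 - 9*l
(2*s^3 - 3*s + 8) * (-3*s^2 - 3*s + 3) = -6*s^5 - 6*s^4 + 15*s^3 - 15*s^2 - 33*s + 24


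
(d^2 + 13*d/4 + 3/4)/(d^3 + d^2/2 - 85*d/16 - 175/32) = 8*(4*d^2 + 13*d + 3)/(32*d^3 + 16*d^2 - 170*d - 175)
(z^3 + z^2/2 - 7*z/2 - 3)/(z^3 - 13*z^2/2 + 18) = (z + 1)/(z - 6)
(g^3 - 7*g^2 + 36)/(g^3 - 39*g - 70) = (g^2 - 9*g + 18)/(g^2 - 2*g - 35)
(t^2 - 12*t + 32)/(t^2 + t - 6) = (t^2 - 12*t + 32)/(t^2 + t - 6)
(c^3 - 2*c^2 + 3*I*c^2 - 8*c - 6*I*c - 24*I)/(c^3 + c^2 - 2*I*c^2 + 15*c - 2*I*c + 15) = (c^2 - 2*c - 8)/(c^2 + c*(1 - 5*I) - 5*I)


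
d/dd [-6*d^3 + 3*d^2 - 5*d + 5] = -18*d^2 + 6*d - 5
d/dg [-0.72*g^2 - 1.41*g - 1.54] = -1.44*g - 1.41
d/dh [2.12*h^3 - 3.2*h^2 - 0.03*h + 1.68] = 6.36*h^2 - 6.4*h - 0.03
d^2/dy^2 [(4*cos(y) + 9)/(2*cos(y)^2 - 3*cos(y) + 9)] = (144*sin(y)^4*cos(y) + 168*sin(y)^4 + 339*sin(y)^2 + 1691*cos(y)/2 - 249*cos(3*y)/2 - 8*cos(5*y) - 561)/(2*sin(y)^2 + 3*cos(y) - 11)^3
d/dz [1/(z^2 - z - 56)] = (1 - 2*z)/(-z^2 + z + 56)^2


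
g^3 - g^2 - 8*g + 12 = (g - 2)^2*(g + 3)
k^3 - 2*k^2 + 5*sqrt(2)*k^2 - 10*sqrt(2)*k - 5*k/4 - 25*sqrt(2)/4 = (k - 5/2)*(k + 1/2)*(k + 5*sqrt(2))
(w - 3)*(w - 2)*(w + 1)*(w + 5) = w^4 + w^3 - 19*w^2 + 11*w + 30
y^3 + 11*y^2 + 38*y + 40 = (y + 2)*(y + 4)*(y + 5)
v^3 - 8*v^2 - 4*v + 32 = (v - 8)*(v - 2)*(v + 2)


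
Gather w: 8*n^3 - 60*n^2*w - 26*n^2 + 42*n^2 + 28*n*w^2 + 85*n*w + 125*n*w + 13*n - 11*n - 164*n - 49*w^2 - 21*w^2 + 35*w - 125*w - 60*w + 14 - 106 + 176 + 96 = 8*n^3 + 16*n^2 - 162*n + w^2*(28*n - 70) + w*(-60*n^2 + 210*n - 150) + 180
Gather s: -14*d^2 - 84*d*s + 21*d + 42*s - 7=-14*d^2 + 21*d + s*(42 - 84*d) - 7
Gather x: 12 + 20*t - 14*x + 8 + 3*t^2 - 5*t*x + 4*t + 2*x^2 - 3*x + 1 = 3*t^2 + 24*t + 2*x^2 + x*(-5*t - 17) + 21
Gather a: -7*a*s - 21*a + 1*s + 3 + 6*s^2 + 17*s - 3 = a*(-7*s - 21) + 6*s^2 + 18*s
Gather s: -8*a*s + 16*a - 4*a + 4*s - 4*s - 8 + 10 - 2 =-8*a*s + 12*a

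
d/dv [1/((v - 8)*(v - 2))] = 2*(5 - v)/(v^4 - 20*v^3 + 132*v^2 - 320*v + 256)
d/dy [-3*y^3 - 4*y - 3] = -9*y^2 - 4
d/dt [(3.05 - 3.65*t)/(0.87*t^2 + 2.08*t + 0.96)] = (3.1755*t^2 - 5.307*t - 9.848)/(0.7569*t^4 + 3.6192*t^3 + 5.9968*t^2 + 3.9936*t + 0.9216)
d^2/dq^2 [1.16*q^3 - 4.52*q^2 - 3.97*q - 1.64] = 6.96*q - 9.04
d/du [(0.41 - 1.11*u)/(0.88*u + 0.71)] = (-1.011032*u - 0.815719)/(0.88*u + 0.71)^3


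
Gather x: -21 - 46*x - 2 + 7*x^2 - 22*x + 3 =7*x^2 - 68*x - 20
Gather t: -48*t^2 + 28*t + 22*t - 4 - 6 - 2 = -48*t^2 + 50*t - 12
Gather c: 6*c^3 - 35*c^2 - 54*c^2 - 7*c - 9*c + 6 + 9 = 6*c^3 - 89*c^2 - 16*c + 15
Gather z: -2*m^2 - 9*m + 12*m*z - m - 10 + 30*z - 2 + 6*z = -2*m^2 - 10*m + z*(12*m + 36) - 12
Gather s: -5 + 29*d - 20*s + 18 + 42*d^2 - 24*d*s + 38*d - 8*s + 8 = 42*d^2 + 67*d + s*(-24*d - 28) + 21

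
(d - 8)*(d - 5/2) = d^2 - 21*d/2 + 20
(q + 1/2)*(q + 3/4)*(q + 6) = q^3 + 29*q^2/4 + 63*q/8 + 9/4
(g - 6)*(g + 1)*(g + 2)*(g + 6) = g^4 + 3*g^3 - 34*g^2 - 108*g - 72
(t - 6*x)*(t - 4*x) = t^2 - 10*t*x + 24*x^2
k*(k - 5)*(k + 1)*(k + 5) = k^4 + k^3 - 25*k^2 - 25*k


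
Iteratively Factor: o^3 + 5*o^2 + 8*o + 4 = (o + 2)*(o^2 + 3*o + 2) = (o + 2)^2*(o + 1)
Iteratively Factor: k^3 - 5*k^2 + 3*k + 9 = (k - 3)*(k^2 - 2*k - 3) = (k - 3)*(k + 1)*(k - 3)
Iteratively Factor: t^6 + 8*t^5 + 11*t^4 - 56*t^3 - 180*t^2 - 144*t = (t + 4)*(t^5 + 4*t^4 - 5*t^3 - 36*t^2 - 36*t) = (t + 2)*(t + 4)*(t^4 + 2*t^3 - 9*t^2 - 18*t) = (t + 2)^2*(t + 4)*(t^3 - 9*t) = (t + 2)^2*(t + 3)*(t + 4)*(t^2 - 3*t) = (t - 3)*(t + 2)^2*(t + 3)*(t + 4)*(t)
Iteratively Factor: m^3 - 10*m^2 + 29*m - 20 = (m - 1)*(m^2 - 9*m + 20) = (m - 4)*(m - 1)*(m - 5)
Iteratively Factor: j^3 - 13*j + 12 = (j + 4)*(j^2 - 4*j + 3) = (j - 3)*(j + 4)*(j - 1)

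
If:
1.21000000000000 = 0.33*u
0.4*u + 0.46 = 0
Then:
No Solution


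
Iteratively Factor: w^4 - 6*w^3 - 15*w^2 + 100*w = (w + 4)*(w^3 - 10*w^2 + 25*w) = (w - 5)*(w + 4)*(w^2 - 5*w) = (w - 5)^2*(w + 4)*(w)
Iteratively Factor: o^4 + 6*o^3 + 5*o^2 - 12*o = (o + 3)*(o^3 + 3*o^2 - 4*o) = (o + 3)*(o + 4)*(o^2 - o) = (o - 1)*(o + 3)*(o + 4)*(o)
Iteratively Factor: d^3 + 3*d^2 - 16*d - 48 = (d + 3)*(d^2 - 16) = (d + 3)*(d + 4)*(d - 4)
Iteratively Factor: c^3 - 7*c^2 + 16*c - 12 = (c - 3)*(c^2 - 4*c + 4) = (c - 3)*(c - 2)*(c - 2)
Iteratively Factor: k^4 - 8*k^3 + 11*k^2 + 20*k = (k + 1)*(k^3 - 9*k^2 + 20*k) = k*(k + 1)*(k^2 - 9*k + 20) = k*(k - 5)*(k + 1)*(k - 4)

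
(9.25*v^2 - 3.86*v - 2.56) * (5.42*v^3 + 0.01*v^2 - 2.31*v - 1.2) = 50.135*v^5 - 20.8287*v^4 - 35.2813*v^3 - 2.209*v^2 + 10.5456*v + 3.072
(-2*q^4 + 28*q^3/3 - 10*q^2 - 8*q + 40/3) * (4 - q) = 2*q^5 - 52*q^4/3 + 142*q^3/3 - 32*q^2 - 136*q/3 + 160/3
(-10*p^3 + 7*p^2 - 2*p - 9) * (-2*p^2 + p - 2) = 20*p^5 - 24*p^4 + 31*p^3 + 2*p^2 - 5*p + 18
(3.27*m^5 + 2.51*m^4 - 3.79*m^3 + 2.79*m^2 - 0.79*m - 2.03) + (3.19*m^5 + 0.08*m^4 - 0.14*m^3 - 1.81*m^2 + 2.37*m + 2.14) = 6.46*m^5 + 2.59*m^4 - 3.93*m^3 + 0.98*m^2 + 1.58*m + 0.11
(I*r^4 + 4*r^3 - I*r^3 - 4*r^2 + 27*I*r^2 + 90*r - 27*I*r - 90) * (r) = I*r^5 + 4*r^4 - I*r^4 - 4*r^3 + 27*I*r^3 + 90*r^2 - 27*I*r^2 - 90*r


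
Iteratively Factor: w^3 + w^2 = (w)*(w^2 + w) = w^2*(w + 1)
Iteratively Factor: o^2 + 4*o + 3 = (o + 1)*(o + 3)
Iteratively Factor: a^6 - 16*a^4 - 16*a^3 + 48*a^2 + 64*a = (a + 2)*(a^5 - 2*a^4 - 12*a^3 + 8*a^2 + 32*a) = a*(a + 2)*(a^4 - 2*a^3 - 12*a^2 + 8*a + 32) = a*(a + 2)^2*(a^3 - 4*a^2 - 4*a + 16) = a*(a - 2)*(a + 2)^2*(a^2 - 2*a - 8) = a*(a - 4)*(a - 2)*(a + 2)^2*(a + 2)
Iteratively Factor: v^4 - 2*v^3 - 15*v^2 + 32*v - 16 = (v - 1)*(v^3 - v^2 - 16*v + 16) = (v - 1)^2*(v^2 - 16) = (v - 1)^2*(v + 4)*(v - 4)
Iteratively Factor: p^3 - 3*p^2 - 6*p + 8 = (p - 1)*(p^2 - 2*p - 8) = (p - 1)*(p + 2)*(p - 4)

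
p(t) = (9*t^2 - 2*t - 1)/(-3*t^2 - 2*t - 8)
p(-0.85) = -0.85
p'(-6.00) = 0.00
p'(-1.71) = 1.12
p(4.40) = -2.20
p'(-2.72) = 0.40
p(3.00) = -1.80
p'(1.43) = -0.86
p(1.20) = -0.65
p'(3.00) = -0.39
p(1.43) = -0.86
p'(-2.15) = 0.73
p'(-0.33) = 1.04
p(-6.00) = -3.22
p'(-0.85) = 1.73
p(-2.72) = -2.87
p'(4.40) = -0.20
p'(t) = (6*t + 2)*(9*t^2 - 2*t - 1)/(-3*t^2 - 2*t - 8)^2 + (18*t - 2)/(-3*t^2 - 2*t - 8)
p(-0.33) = -0.08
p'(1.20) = -0.93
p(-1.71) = -2.15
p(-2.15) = -2.56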